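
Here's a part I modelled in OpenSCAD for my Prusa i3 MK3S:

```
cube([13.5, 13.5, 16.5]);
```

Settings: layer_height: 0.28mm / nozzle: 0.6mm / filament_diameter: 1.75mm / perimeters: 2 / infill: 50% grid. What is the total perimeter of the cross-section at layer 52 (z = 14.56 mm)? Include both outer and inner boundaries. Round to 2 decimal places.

54.00 mm

At z = 14.56 mm: the cube (footprint 13.5×13.5) is included at this height (perimeter 54.00 mm). Overall, the cross-section is a single solid region. Total boundary length (outer) = 54.00 mm.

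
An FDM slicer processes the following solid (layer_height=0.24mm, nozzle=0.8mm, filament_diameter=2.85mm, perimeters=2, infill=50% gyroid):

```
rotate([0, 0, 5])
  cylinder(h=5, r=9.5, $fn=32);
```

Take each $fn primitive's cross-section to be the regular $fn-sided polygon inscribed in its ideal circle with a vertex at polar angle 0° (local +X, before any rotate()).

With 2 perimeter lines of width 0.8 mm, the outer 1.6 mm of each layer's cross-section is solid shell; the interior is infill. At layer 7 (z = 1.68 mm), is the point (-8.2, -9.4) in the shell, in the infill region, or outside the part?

At z = 1.68 mm: the cylinder: section is a regular 32-gon, circumradius r=9.5; (rotated 5° about Z; rotation is an isometry so areas/perimeters/island counts are preserved). Overall, the cross-section is a single solid region. Undo the 5° rotation: the query point maps to (-8.988, -8.650) in the un-rotated model frame. The nearest boundary edge runs (-7.90, -5.28)→(-6.72, -6.72); distance from the point to it = 2.98 mm. The point is not inside any of the regions above, so it lies outside the cross-section (2.98 mm from the nearest boundary).

outside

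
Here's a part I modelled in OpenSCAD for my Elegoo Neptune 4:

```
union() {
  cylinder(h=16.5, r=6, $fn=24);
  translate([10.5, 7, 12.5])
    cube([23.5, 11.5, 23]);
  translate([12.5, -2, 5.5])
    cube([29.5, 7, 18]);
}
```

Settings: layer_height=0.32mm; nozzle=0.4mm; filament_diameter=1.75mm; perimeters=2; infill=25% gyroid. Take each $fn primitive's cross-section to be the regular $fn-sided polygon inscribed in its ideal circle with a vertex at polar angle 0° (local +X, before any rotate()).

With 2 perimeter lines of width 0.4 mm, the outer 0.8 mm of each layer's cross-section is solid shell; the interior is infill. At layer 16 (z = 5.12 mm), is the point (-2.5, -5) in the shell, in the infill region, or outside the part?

shell

At z = 5.12 mm: the cylinder: section is a regular 24-gon, circumradius r=6; the cube at (10.5, 7) does not reach this height (z outside [12.5, 35.5]); the cube at (12.5, -2) does not reach this height (z outside [5.5, 23.5]); Taking the union: only the r=6 cylinder is present, so the union is just that shape — 1 connected region. Overall, the cross-section is a single solid region. The nearest boundary edge runs (-3.00, -5.20)→(-1.55, -5.80); distance from the point to it = 0.37 mm. The point is inside the cross-section, 0.37 mm from the nearest boundary — within the 0.8 mm shell band (2 × 0.4).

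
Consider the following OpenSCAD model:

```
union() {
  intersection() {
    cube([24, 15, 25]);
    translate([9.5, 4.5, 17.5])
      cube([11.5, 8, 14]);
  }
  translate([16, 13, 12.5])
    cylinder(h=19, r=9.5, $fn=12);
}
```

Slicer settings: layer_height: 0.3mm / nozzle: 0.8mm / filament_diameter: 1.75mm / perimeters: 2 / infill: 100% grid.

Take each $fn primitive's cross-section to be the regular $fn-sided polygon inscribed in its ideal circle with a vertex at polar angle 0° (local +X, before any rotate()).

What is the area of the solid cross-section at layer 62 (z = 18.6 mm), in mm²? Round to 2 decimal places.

At z = 18.6 mm: the 24×15 cube contributes its full rectangle (area 360.00 mm²); the 11.5×8 cube at (9.5, 4.5) contributes its full rectangle (area 92.00 mm²); Taking the intersection: the 11.5×8 cube at (9.5, 4.5) lies inside the 24×15 cube, so the common part is the 11.5×8 cube at (9.5, 4.5) itself — area = 92.00 mm²; the r=9.5 cylinder at (16, 13) gives a regular 12-gon of circumradius 9.5 (constant along its height) (area = (12/2)·9.500²·sin(360°/12) = 270.75 mm²); Combining (union): the regions partially overlap — summed areas 362.75 mm² minus the doubly-counted overlap 89.61 mm² gives 273.14 mm² — area = 273.14 mm². Overall, the cross-section is a single solid region. Net area = 273.14 mm².

273.14 mm²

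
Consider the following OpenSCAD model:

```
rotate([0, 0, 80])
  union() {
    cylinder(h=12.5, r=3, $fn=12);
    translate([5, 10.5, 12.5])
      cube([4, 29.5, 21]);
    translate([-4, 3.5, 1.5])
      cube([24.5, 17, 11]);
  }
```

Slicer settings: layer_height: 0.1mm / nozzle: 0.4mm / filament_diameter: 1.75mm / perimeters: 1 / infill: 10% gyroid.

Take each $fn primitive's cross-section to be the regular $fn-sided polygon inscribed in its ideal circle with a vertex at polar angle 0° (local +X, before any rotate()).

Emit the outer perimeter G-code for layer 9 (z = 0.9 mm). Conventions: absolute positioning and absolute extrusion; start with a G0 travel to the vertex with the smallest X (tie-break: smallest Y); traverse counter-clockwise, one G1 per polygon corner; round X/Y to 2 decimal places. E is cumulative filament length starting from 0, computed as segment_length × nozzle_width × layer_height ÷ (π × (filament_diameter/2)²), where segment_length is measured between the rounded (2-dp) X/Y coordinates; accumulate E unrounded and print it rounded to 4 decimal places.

At z = 0.9 mm: the r=3 cylinder gives a regular 12-gon of circumradius 3 (constant along its height); the cube at (5, 10.5) does not reach this height (z outside [12.5, 33.5]); the cube at (-4, 3.5) is not intersected at this z (z outside [1.5, 12.5]); Taking the union: only the r=3 cylinder is present, so the union is just that shape — 1 connected region; (rotated 80° about Z; rotation is an isometry so areas/perimeters/island counts are preserved). The outline is a single polygon with 12 vertices. Extrusion per mm of travel: 0.4 × 0.1 / (π × 0.875²) = 0.016630. Accumulating E over each segment gives final E = 0.3099.

G0 X-2.95 Y0.52 Z0.90
G1 X-2.82 Y-1.03 E0.0259
G1 X-1.93 Y-2.30 E0.0517
G1 X-0.52 Y-2.95 E0.0775
G1 X1.03 Y-2.82 E0.1033
G1 X2.30 Y-1.93 E0.1291
G1 X2.95 Y-0.52 E0.1550
G1 X2.82 Y1.03 E0.1808
G1 X1.93 Y2.30 E0.2066
G1 X0.52 Y2.95 E0.2324
G1 X-1.03 Y2.82 E0.2583
G1 X-2.30 Y1.93 E0.2841
G1 X-2.95 Y0.52 E0.3099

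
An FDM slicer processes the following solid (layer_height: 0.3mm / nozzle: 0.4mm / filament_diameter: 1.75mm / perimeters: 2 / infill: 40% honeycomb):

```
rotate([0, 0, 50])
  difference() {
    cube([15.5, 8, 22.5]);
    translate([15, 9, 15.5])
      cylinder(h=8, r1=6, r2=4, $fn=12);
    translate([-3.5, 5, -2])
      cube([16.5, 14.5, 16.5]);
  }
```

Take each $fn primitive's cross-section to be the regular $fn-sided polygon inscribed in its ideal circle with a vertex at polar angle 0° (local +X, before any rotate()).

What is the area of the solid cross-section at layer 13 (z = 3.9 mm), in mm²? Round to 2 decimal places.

At z = 3.9 mm: the 15.5×8 cube contributes its full rectangle (area 124.00 mm²); the cone at (15, 9) is not intersected at this z (z outside [15.5, 23.5]); the 16.5×14.5 cube at (-3.5, 5) contributes its full rectangle (area 239.25 mm²); Subtracting the remaining from the first: starting from the 15.5×8 cube (124.00 mm²), the 16.5×14.5 cube at (-3.5, 5) partially overlaps it — only the 39.00 mm² overlap (of its 239.25 mm²) is removed, clipping the outline — area = 85.00 mm²; (whole slice rotated 50° about Z — lengths, areas and connectivity unchanged). Overall, the cross-section is a single solid region. Net area = 85.00 mm².

85.00 mm²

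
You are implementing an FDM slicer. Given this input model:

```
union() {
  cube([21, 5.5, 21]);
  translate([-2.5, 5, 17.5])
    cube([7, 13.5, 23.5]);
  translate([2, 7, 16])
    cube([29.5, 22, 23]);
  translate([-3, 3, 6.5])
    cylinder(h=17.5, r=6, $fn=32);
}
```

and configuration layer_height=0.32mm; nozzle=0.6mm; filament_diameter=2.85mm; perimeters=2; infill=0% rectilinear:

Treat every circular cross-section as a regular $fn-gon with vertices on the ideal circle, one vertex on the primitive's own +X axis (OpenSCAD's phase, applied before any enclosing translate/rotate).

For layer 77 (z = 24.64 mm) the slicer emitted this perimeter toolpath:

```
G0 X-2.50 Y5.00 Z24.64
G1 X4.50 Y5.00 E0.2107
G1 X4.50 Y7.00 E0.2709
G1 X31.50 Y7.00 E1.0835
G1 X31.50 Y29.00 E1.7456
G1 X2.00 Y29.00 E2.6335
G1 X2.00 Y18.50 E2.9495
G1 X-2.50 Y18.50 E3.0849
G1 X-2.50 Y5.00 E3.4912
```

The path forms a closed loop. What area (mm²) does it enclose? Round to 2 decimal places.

714.75 mm²

Apply the shoelace formula to the sequence of (X, Y) vertices; enclosed area = 714.75 mm².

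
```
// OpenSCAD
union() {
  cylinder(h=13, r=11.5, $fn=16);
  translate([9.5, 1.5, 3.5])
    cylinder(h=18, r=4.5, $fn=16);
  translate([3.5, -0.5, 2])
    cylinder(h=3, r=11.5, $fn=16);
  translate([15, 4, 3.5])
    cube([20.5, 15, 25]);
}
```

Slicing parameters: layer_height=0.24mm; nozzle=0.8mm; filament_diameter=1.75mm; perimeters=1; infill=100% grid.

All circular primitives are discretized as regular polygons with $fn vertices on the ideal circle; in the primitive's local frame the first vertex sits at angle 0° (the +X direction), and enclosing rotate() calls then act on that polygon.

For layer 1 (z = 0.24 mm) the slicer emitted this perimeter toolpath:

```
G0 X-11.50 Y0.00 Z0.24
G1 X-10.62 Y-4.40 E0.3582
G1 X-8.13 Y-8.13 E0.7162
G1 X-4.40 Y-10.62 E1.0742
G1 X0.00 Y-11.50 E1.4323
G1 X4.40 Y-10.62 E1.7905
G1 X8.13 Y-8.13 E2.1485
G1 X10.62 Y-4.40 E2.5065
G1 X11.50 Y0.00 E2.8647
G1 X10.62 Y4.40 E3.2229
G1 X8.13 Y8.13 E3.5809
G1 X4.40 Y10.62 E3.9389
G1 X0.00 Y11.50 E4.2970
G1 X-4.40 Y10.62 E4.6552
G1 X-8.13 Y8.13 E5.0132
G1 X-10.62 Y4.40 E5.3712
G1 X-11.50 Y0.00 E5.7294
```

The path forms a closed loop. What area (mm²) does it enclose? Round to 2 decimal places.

404.67 mm²

Apply the shoelace formula to the sequence of (X, Y) vertices; enclosed area = 404.67 mm².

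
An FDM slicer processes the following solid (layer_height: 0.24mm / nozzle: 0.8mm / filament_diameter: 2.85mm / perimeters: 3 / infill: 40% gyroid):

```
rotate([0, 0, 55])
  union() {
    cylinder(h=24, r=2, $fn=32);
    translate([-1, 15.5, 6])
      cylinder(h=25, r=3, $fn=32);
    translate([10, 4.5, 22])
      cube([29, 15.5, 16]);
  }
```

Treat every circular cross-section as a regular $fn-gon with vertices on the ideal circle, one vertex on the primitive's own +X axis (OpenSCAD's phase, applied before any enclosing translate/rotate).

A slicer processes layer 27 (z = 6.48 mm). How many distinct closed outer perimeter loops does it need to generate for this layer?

2

At z = 6.48 mm: the r=2 cylinder contributes a regular 32-gon of circumradius 2; the r=3 cylinder at (-1, 15.5) gives a regular 32-gon of circumradius 3 (constant along its height); the cube at (10, 4.5) is not intersected at this z (z outside [22, 38]); Combining (union): the 2 present regions are separate (no shared area or edge), so areas and boundary lengths simply add and each stays a separate island — 2 connected regions; (rotated 55° about Z; rotation is an isometry so areas/perimeters/island counts are preserved). The result has 2 disconnected regions.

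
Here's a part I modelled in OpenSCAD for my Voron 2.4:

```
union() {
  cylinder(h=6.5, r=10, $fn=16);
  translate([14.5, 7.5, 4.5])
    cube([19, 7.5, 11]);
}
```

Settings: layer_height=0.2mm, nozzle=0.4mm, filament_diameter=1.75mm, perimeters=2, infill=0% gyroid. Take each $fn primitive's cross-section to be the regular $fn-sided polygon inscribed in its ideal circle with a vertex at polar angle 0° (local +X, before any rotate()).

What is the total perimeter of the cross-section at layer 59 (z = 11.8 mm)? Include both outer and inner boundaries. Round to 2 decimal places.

At z = 11.8 mm: the cylinder does not reach this height (z outside [0, 6.5]); the 19×7.5 cube at (14.5, 7.5) contributes its full rectangle (perimeter 53.00 mm); Merging all regions: only the 19×7.5 cube at (14.5, 7.5) is present, so the union is just that shape — boundary = 53.00 mm. Overall, the cross-section is a single solid region. Total boundary length (outer) = 53.00 mm.

53.00 mm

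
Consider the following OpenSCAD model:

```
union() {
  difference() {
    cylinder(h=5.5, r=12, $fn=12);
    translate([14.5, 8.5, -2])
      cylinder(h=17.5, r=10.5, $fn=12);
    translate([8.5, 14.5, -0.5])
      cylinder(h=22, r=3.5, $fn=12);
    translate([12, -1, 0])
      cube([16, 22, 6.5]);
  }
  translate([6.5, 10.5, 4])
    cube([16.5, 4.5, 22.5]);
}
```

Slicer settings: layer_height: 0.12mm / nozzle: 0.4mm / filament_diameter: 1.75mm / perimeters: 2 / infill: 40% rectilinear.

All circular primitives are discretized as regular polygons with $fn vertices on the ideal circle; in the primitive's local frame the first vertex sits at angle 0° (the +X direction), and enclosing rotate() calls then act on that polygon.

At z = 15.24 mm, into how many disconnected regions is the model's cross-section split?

At z = 15.24 mm: the cylinder is absent (z outside [0, 5.5]); the r=10.5 cylinder at (14.5, 8.5) gives a regular 12-gon of circumradius 10.5 (constant along its height); the r=3.5 cylinder at (8.5, 14.5) contributes a regular 12-gon of circumradius 3.5; the cube at (12, -1) is not intersected at this z (z outside [0, 6.5]); Subtracting the remaining from the first: the first operand is absent here, so nothing remains; the cube at (6.5, 10.5) is present — its section is the full 16.5×4.5 rectangle; Taking the union: only the 16.5×4.5 cube at (6.5, 10.5) is present, so the union is just that shape — 1 connected region. The result has 1 disconnected region.

1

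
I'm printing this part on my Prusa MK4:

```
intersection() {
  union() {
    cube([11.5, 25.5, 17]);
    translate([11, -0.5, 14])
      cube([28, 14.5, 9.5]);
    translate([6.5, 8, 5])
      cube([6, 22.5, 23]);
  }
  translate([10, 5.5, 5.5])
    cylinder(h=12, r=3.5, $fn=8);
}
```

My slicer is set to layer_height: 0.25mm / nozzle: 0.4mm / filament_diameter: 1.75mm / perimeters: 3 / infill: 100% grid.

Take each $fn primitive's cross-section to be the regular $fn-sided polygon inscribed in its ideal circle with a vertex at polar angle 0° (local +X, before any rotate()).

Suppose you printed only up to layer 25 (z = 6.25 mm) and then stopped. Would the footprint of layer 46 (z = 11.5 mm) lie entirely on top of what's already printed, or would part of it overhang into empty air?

Compare the two slices. At z = 6.25: the cube is present — its section is the full 11.5×25.5 rectangle (area 293.25 mm²); the cube at (11, -0.5) does not reach this height (z outside [14, 23.5]); the cube at (6.5, 8) (footprint 6×22.5) is included at this height (area 135.00 mm²); Merging all regions: the regions partially overlap — summed areas 428.25 mm² minus the doubly-counted overlap 87.50 mm² gives 340.75 mm² — area = 340.75 mm²; the cylinder at (10, 5.5): section is a regular 8-gon, circumradius r=3.5 (area = (8/2)·3.500²·sin(360°/8) = 34.65 mm²); Taking the intersection: the r=3.5 cylinder at (10, 5.5) partially overlaps that combined region; clipping to the common part keeps 27.07 mm² — area = 27.07 mm². At z = 11.5: the 11.5×25.5 cube contributes its full rectangle (area 293.25 mm²); the cube at (11, -0.5) does not reach this height (z outside [14, 23.5]); the cube at (6.5, 8) is present — its section is the full 6×22.5 rectangle (area 135.00 mm²); Combining (union): the regions partially overlap — summed areas 428.25 mm² minus the doubly-counted overlap 87.50 mm² gives 340.75 mm² — area = 340.75 mm²; the cylinder at (10, 5.5): section is a regular 8-gon, circumradius r=3.5 (area = (8/2)·3.500²·sin(360°/8) = 34.65 mm²); After intersecting: the r=3.5 cylinder at (10, 5.5) partially overlaps that combined region; clipping to the common part keeps 27.07 mm² — area = 27.07 mm². Checking containment: the cross-section at z = 11.5 is a subset of the cross-section at z = 6.25.

entirely on top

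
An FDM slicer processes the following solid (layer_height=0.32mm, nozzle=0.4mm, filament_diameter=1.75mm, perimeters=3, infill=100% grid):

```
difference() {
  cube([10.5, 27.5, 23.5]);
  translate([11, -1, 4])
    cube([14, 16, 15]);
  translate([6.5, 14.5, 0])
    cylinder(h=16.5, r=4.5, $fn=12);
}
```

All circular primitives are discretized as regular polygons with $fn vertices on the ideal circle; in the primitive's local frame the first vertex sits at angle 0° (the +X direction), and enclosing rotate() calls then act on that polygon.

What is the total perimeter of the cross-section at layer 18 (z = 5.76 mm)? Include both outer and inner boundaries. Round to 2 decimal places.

96.36 mm

At z = 5.76 mm: the cube is present — its section is the full 10.5×27.5 rectangle (perimeter 76.00 mm); the cube at (11, -1) (footprint 14×16) is included at this height (perimeter 60.00 mm); the cylinder at (6.5, 14.5): section is a regular 12-gon, circumradius r=4.5 (perimeter = 2·12·4.500·sin(180°/12) = 27.95 mm); Taking the first minus the rest: starting from the 10.5×27.5 cube, the 14×16 cube at (11, -1) misses the remaining region (no effect); the r=4.5 cylinder at (6.5, 14.5) partially overlaps it — only the 59.82 mm² overlap (of its 60.75 mm²) is removed, clipping the outline — boundary = 96.36 mm. Overall, the cross-section is a single solid region. Total boundary length (outer) = 96.36 mm.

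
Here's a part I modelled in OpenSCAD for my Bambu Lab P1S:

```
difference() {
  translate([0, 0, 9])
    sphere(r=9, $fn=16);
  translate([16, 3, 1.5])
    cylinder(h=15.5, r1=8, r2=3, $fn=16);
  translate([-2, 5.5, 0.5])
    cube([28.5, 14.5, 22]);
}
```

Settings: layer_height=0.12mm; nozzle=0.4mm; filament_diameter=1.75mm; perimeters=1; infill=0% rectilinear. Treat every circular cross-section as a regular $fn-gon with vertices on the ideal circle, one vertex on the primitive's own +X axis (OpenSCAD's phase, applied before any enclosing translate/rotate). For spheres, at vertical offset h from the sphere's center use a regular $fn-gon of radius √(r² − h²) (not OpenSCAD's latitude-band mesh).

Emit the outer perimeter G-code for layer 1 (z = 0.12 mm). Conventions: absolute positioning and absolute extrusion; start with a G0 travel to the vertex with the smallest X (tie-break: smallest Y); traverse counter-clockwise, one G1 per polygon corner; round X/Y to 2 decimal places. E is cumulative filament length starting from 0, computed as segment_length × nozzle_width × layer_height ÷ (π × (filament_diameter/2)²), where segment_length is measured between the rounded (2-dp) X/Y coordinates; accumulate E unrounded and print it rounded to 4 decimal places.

At z = 0.12 mm: the r=9 sphere slices to a regular 16-gon of circumradius 1.465 (√(r²−h²) with h=8.88 from center); the cone at (16, 3) does not reach this height (z outside [1.5, 17]); the cube at (-2, 5.5) is not intersected at this z (z outside [0.5, 22.5]); After the difference (first − rest): none of the subtracted shapes is present at this height, so the r=9 sphere is unchanged — 1 connected region. The outline is a single polygon with 16 vertices. Extrusion per mm of travel: 0.4 × 0.12 / (π × 0.875²) = 0.019956. Accumulating E over each segment gives final E = 0.1823.

G0 X-1.46 Y0.00 Z0.12
G1 X-1.35 Y-0.56 E0.0114
G1 X-1.04 Y-1.04 E0.0228
G1 X-0.56 Y-1.35 E0.0342
G1 X0.00 Y-1.46 E0.0456
G1 X0.56 Y-1.35 E0.0570
G1 X1.04 Y-1.04 E0.0684
G1 X1.35 Y-0.56 E0.0798
G1 X1.46 Y0.00 E0.0912
G1 X1.35 Y0.56 E0.1026
G1 X1.04 Y1.04 E0.1140
G1 X0.56 Y1.35 E0.1254
G1 X0.00 Y1.46 E0.1368
G1 X-0.56 Y1.35 E0.1481
G1 X-1.04 Y1.04 E0.1595
G1 X-1.35 Y0.56 E0.1709
G1 X-1.46 Y0.00 E0.1823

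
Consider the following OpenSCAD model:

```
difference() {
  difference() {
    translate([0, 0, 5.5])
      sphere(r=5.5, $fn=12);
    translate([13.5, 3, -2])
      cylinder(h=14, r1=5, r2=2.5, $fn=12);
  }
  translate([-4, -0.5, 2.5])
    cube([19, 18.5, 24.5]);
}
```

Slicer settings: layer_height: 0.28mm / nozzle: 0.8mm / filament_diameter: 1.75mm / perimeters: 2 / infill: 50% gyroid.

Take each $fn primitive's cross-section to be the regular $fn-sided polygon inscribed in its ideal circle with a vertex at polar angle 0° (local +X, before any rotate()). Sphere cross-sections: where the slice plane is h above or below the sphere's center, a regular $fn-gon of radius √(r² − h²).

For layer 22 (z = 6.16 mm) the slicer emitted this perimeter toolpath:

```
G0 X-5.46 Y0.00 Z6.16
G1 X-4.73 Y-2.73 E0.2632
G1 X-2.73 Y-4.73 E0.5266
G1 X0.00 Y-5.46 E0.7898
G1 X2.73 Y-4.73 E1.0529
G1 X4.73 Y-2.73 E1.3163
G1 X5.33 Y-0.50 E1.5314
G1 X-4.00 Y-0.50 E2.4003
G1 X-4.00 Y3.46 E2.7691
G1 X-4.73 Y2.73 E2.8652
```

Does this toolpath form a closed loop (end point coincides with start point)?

no

Start point (G0): (-5.46, 0.00). End point (last G1): the path does not return to the start — open.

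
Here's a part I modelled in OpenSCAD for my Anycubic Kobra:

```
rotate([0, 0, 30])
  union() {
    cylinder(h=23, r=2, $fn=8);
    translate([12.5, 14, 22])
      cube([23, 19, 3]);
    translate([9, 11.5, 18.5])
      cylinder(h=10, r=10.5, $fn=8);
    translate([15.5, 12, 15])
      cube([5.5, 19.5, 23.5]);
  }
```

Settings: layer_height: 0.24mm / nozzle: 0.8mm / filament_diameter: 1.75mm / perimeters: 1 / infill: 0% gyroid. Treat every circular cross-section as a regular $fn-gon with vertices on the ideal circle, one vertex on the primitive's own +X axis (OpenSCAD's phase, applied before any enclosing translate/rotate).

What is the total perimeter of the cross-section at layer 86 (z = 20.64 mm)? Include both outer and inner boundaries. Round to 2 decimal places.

At z = 20.64 mm: the r=2 cylinder gives a regular 8-gon of circumradius 2 (constant along its height) (perimeter = 2·8·2.000·sin(180°/8) = 12.25 mm); the cube at (12.5, 14) is not intersected at this z (z outside [22, 25]); the r=10.5 cylinder at (9, 11.5) gives a regular 8-gon of circumradius 10.5 (constant along its height) (perimeter = 2·8·10.500·sin(180°/8) = 64.29 mm); the 5.5×19.5 cube at (15.5, 12) contributes its full rectangle (perimeter 50.00 mm); Merging all regions: the regions partially overlap (shared area 16.51 mm²), so the edge portions inside another operand are dropped and the merged outline is re-measured after clipping — boundary = 106.94 mm; (whole slice rotated 30° about Z — lengths, areas and connectivity unchanged). Overall, the cross-section has 2 separate islands. Total boundary length (outer) = 106.94 mm.

106.94 mm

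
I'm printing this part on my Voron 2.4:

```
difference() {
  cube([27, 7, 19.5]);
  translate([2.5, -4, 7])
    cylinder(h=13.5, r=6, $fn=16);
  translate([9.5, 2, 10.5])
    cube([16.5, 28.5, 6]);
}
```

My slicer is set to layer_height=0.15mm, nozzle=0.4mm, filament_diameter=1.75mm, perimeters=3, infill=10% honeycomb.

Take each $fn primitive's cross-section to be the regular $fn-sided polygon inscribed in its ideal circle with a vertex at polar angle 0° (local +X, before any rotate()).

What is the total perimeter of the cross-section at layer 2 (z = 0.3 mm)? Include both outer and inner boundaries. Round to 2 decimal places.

68.00 mm

At z = 0.3 mm: the 27×7 cube contributes its full rectangle (perimeter 68.00 mm); the cylinder at (2.5, -4) does not reach this height (z outside [7, 20.5]); the cube at (9.5, 2) is absent (z outside [10.5, 16.5]); Subtracting the remaining from the first: none of the subtracted shapes is present at this height, so the 27×7 cube is unchanged — boundary = 68.00 mm. Overall, the cross-section is a single solid region. Total boundary length (outer) = 68.00 mm.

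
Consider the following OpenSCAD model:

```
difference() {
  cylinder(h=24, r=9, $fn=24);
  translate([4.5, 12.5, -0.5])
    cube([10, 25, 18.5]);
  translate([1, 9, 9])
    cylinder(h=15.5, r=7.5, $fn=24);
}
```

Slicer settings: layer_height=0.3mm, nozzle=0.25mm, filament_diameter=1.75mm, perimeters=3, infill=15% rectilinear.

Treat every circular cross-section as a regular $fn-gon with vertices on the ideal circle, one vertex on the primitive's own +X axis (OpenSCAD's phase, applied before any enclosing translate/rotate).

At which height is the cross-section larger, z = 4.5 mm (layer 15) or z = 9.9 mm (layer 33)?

layer 15 (z = 4.5 mm)

Layer 15 (z = 4.5): the r=9 cylinder contributes a regular 24-gon of circumradius 9 (area = (24/2)·9.000²·sin(360°/24) = 251.57 mm²); the cube at (4.5, 12.5) (footprint 10×25) is included at this height (area 250.00 mm²); the cylinder at (1, 9) is not intersected at this z (z outside [9, 24.5]); Taking the first minus the rest: starting from the r=9 cylinder (251.57 mm²), the 10×25 cube at (4.5, 12.5) misses the remaining region (no effect) — area = 251.57 mm². So its area = 251.57 mm². Layer 33 (z = 9.9): the r=9 cylinder gives a regular 24-gon of circumradius 9 (constant along its height) (area = (24/2)·9.000²·sin(360°/24) = 251.57 mm²); the cube at (4.5, 12.5) is present — its section is the full 10×25 rectangle (area 250.00 mm²); the r=7.5 cylinder at (1, 9) contributes a regular 24-gon of circumradius 7.5 (area = (24/2)·7.500²·sin(360°/24) = 174.70 mm²); Taking the first minus the rest: starting from the r=9 cylinder (251.57 mm²), the 10×25 cube at (4.5, 12.5) misses the remaining region (no effect); the r=7.5 cylinder at (1, 9) partially overlaps it — only the 70.14 mm² overlap (of its 174.70 mm²) is removed, clipping the outline — area = 181.43 mm². So its area = 181.43 mm². Layer 15 is larger (251.57 vs 181.43 mm²).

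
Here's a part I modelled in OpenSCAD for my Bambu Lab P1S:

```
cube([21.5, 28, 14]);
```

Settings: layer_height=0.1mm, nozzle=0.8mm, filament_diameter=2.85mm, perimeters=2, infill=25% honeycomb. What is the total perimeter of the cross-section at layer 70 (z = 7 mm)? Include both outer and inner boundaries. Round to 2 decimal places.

At z = 7 mm: the cube is present — its section is the full 21.5×28 rectangle (perimeter 99.00 mm). Overall, the cross-section is a single solid region. Total boundary length (outer) = 99.00 mm.

99.00 mm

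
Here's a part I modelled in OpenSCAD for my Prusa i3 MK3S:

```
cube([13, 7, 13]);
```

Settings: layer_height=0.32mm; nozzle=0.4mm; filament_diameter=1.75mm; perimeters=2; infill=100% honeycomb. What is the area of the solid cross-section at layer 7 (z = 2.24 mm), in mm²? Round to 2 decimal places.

At z = 2.24 mm: the 13×7 cube contributes its full rectangle (area 91.00 mm²). Overall, the cross-section is a single solid region. Net area = 91.00 mm².

91.00 mm²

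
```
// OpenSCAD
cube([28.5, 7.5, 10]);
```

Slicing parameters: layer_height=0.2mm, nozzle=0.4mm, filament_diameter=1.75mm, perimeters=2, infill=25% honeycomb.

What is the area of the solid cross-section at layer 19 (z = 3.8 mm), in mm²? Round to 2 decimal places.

213.75 mm²

At z = 3.8 mm: the cube (footprint 28.5×7.5) is included at this height (area 213.75 mm²). Overall, the cross-section is a single solid region. Net area = 213.75 mm².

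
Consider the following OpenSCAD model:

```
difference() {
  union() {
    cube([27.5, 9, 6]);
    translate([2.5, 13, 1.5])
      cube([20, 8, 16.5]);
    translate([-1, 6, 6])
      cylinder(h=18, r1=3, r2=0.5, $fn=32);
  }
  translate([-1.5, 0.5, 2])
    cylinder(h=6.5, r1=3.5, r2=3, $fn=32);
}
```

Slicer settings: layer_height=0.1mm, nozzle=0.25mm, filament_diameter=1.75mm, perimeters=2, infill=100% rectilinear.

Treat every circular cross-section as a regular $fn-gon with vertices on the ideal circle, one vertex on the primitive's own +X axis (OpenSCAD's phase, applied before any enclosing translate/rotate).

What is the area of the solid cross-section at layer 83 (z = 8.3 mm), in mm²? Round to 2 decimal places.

182.29 mm²

At z = 8.3 mm: the cube is not intersected at this z (z outside [0, 6]); the cube at (2.5, 13) is present — its section is the full 20×8 rectangle (area 160.00 mm²); the cone at (-1, 6): at t=0.128 of its height the radius interpolates to r₁+(r₂−r₁)t = 2.681, giving a regular 32-gon of that circumradius (area = (32/2)·2.681²·sin(360°/32) = 22.43 mm²); Merging all regions: the 2 present regions are separate (no shared area or edge), so areas and boundary lengths simply add and each stays a separate island — area = 182.43 mm²; the cone at (-1.5, 0.5): at t=0.969 of its height the radius interpolates to r₁+(r₂−r₁)t = 3.015, giving a regular 32-gon of that circumradius (area = (32/2)·3.015²·sin(360°/32) = 28.38 mm²); Taking the first minus the rest: starting from that combined region (182.43 mm²), the cone at (-1.5, 0.5) partially overlaps it — only the 0.13 mm² overlap (of its 28.38 mm²) is removed, clipping the outline — area = 182.29 mm². Overall, the cross-section has 2 separate islands. Net area = 182.29 mm².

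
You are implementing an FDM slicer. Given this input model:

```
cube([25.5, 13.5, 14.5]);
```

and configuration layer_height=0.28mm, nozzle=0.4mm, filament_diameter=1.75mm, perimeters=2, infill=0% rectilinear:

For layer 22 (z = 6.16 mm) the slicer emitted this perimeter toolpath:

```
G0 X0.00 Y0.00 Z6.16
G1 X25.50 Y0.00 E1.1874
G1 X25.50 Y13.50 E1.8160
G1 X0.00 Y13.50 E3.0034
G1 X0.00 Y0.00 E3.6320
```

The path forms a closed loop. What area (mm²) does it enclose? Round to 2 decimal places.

344.25 mm²

Apply the shoelace formula to the sequence of (X, Y) vertices; enclosed area = 344.25 mm².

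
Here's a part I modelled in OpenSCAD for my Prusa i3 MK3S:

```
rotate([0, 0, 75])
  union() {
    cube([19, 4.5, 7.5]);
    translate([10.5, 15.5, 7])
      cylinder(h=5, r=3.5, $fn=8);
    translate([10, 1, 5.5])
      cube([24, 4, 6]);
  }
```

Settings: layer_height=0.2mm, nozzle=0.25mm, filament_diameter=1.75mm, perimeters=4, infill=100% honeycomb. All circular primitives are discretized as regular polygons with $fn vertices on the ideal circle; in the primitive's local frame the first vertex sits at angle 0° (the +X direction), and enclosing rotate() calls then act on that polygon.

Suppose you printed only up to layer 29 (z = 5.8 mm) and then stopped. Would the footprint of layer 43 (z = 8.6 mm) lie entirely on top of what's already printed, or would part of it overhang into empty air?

part overhangs

Compare the two slices. At z = 5.8: the 19×4.5 cube contributes its full rectangle (area 85.50 mm²); the cylinder at (10.5, 15.5) does not reach this height (z outside [7, 12]); the cube at (10, 1) is present — its section is the full 24×4 rectangle (area 96.00 mm²); Taking the union: the regions partially overlap — summed areas 181.50 mm² minus the doubly-counted overlap 31.50 mm² gives 150.00 mm² — area = 150.00 mm²; (rotated 75° about Z; rotation is an isometry so areas/perimeters/island counts are preserved). At z = 8.6: the cube is absent (z outside [0, 7.5]); the r=3.5 cylinder at (10.5, 15.5) gives a regular 8-gon of circumradius 3.5 (constant along its height) (area = (8/2)·3.500²·sin(360°/8) = 34.65 mm²); the 24×4 cube at (10, 1) contributes its full rectangle (area 96.00 mm²); Taking the union: the 2 present regions are separate (no shared area or edge), so areas and boundary lengths simply add and each stays a separate island — area = 130.65 mm²; (whole slice rotated 75° about Z — lengths, areas and connectivity unchanged). Checking containment: at z = 8.6 the cross-section extends beyond the z = 5.8 cross-section by about 34.65 mm².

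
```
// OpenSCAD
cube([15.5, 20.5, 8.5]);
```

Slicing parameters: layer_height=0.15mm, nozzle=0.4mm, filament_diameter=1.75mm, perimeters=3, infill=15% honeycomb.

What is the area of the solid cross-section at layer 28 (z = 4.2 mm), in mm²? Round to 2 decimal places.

317.75 mm²

At z = 4.2 mm: the cube is present — its section is the full 15.5×20.5 rectangle (area 317.75 mm²). Overall, the cross-section is a single solid region. Net area = 317.75 mm².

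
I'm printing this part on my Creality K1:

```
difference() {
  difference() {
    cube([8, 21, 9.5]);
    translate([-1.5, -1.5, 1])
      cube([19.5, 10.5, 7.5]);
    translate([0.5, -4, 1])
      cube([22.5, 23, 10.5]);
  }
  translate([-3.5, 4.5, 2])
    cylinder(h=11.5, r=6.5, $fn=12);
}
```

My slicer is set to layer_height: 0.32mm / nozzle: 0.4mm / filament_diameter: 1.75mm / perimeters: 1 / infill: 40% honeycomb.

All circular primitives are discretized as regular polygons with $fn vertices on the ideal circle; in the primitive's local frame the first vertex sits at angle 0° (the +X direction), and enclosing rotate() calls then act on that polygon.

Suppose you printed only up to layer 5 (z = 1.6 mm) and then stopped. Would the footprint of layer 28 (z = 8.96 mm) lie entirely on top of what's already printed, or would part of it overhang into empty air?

Compare the two slices. At z = 1.6: the 8×21 cube contributes its full rectangle (area 168.00 mm²); the cube at (-1.5, -1.5) (footprint 19.5×10.5) is included at this height (area 204.75 mm²); the 22.5×23 cube at (0.5, -4) contributes its full rectangle (area 517.50 mm²); Subtracting the remaining from the first: starting from the 8×21 cube (168.00 mm²), the 19.5×10.5 cube at (-1.5, -1.5) partially overlaps it — only the 72.00 mm² overlap (of its 204.75 mm²) is removed, clipping the outline; the 22.5×23 cube at (0.5, -4) partially overlaps it — only the 75.00 mm² overlap (of its 517.50 mm²) is removed, clipping the outline — area = 21.00 mm²; the cylinder at (-3.5, 4.5) is not intersected at this z (z outside [2, 13.5]); After the difference (first − rest): none of the subtracted shapes is present at this height, so that combined region is unchanged — area = 21.00 mm². At z = 8.96: the cube is present — its section is the full 8×21 rectangle (area 168.00 mm²); the cube at (-1.5, -1.5) does not reach this height (z outside [1, 8.5]); the 22.5×23 cube at (0.5, -4) contributes its full rectangle (area 517.50 mm²); After the difference (first − rest): starting from the 8×21 cube (168.00 mm²), the 22.5×23 cube at (0.5, -4) partially overlaps it — only the 142.50 mm² overlap (of its 517.50 mm²) is removed, clipping the outline — area = 25.50 mm²; the r=6.5 cylinder at (-3.5, 4.5) contributes a regular 12-gon of circumradius 6.5 (area = (12/2)·6.500²·sin(360°/12) = 126.75 mm²); Taking the first minus the rest: starting from that combined region (25.50 mm²), the r=6.5 cylinder at (-3.5, 4.5) partially overlaps it — only the 4.81 mm² overlap (of its 126.75 mm²) is removed, clipping the outline — area = 20.69 mm². Checking containment: the cross-section at z = 8.96 is a subset of the cross-section at z = 1.6.

entirely on top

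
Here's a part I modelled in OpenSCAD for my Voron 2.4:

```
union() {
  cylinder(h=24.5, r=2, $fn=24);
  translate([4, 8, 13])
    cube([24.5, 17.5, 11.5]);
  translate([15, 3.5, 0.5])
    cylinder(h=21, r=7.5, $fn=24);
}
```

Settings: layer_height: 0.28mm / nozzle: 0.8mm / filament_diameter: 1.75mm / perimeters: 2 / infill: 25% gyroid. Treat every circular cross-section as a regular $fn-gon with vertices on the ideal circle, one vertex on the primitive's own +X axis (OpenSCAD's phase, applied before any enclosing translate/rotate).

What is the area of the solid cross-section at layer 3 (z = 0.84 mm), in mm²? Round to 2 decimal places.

At z = 0.84 mm: the r=2 cylinder contributes a regular 24-gon of circumradius 2 (area = (24/2)·2.000²·sin(360°/24) = 12.42 mm²); the cube at (4, 8) is not intersected at this z (z outside [13, 24.5]); the r=7.5 cylinder at (15, 3.5) contributes a regular 24-gon of circumradius 7.5 (area = (24/2)·7.500²·sin(360°/24) = 174.70 mm²); Combining (union): the 2 present regions are separate (no shared area or edge), so areas and boundary lengths simply add and each stays a separate island — area = 187.13 mm². Overall, the cross-section has 2 separate islands. Net area = 187.13 mm².

187.13 mm²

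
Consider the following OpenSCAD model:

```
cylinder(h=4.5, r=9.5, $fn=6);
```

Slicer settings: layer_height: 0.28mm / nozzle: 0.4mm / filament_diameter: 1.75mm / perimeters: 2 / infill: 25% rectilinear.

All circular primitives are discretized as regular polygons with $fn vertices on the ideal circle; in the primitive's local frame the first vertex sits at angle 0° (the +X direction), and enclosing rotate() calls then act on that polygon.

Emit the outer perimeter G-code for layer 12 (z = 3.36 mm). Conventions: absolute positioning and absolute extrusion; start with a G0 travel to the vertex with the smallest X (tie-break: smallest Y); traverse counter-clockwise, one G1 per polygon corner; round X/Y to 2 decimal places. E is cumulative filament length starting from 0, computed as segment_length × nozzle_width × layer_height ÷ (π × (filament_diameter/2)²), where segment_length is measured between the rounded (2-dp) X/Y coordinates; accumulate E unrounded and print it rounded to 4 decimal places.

At z = 3.36 mm: the r=9.5 cylinder contributes a regular 6-gon of circumradius 9.5. The outline is a single polygon with 6 vertices. Extrusion per mm of travel: 0.4 × 0.28 / (π × 0.875²) = 0.046564. Accumulating E over each segment gives final E = 2.6546.

G0 X-9.50 Y0.00 Z3.36
G1 X-4.75 Y-8.23 E0.4425
G1 X4.75 Y-8.23 E0.8848
G1 X9.50 Y0.00 E1.3273
G1 X4.75 Y8.23 E1.7698
G1 X-4.75 Y8.23 E2.2121
G1 X-9.50 Y0.00 E2.6546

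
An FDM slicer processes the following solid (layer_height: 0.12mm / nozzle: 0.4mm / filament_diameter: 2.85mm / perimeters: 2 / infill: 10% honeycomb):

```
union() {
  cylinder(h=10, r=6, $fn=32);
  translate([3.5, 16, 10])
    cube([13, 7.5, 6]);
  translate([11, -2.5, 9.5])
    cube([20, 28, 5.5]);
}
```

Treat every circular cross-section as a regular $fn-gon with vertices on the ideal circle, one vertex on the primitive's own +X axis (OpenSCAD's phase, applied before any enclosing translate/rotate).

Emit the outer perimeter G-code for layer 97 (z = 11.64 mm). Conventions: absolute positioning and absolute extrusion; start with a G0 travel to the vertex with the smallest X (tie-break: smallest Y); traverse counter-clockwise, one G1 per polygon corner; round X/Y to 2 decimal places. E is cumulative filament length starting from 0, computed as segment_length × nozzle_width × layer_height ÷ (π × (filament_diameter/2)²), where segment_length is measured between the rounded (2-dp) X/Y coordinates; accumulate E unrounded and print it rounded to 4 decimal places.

G0 X3.50 Y16.00 Z11.64
G1 X11.00 Y16.00 E0.0564
G1 X11.00 Y-2.50 E0.1956
G1 X31.00 Y-2.50 E0.3461
G1 X31.00 Y25.50 E0.5568
G1 X11.00 Y25.50 E0.7073
G1 X11.00 Y23.50 E0.7223
G1 X3.50 Y23.50 E0.7788
G1 X3.50 Y16.00 E0.8352

At z = 11.64 mm: the cylinder does not reach this height (z outside [0, 10]); the cube at (3.5, 16) (footprint 13×7.5) is included at this height; the cube at (11, -2.5) (footprint 20×28) is included at this height; Merging all regions: the regions partially overlap (shared area 41.25 mm²), so overlapping operands fuse into one piece — 1 connected region. The outline is a single polygon with 8 vertices. Extrusion per mm of travel: 0.4 × 0.12 / (π × 1.425²) = 0.007524. Accumulating E over each segment gives final E = 0.8352.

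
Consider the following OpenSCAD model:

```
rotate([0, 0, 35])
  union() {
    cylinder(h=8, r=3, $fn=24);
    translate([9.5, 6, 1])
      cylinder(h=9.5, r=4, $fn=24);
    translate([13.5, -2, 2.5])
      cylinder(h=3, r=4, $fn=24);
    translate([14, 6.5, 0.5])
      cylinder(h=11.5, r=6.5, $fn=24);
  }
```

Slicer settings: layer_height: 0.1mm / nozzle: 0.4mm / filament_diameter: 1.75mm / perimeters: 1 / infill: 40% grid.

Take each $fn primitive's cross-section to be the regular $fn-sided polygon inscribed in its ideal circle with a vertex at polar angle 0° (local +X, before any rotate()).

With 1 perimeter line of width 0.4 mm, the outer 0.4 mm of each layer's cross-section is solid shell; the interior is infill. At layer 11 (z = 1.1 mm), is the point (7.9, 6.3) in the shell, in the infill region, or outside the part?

outside

At z = 1.1 mm: the r=3 cylinder gives a regular 24-gon of circumradius 3 (constant along its height); the cylinder at (9.5, 6): section is a regular 24-gon, circumradius r=4; the cylinder at (13.5, -2) is absent (z outside [2.5, 5.5]); the cylinder at (14, 6.5): section is a regular 24-gon, circumradius r=6.5; Merging all regions: the regions partially overlap (shared area 36.77 mm²), so overlapping operands fuse into one piece — 2 connected regions; (rotated 35° about Z; rotation is an isometry so areas/perimeters/island counts are preserved). Overall, the cross-section has 2 separate islands. Undo the 35° rotation: the query point maps to (10.085, 0.629) in the un-rotated model frame. The nearest boundary edge runs (10.75, 0.87)→(9.40, 1.90); distance from the point to it = 0.60 mm. The point is not inside any of the regions above, so it lies outside the cross-section (0.60 mm from the nearest boundary).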